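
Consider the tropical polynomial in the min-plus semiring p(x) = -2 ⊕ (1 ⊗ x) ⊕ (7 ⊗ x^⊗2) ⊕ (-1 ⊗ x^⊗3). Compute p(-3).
p(-3) = -10

A tropical monomial a ⊗ x^⊗i evaluates to a + i · x. Evaluating each term at x = -3:
  Term 0 contributes -2 + 0 · -3 = -2
  Term 1 contributes 1 + 1 · -3 = -2
  Term 2 contributes 7 + 2 · -3 = 1
  Term 3 contributes -1 + 3 · -3 = -10
p(-3) = ⊕ of these = min[-2, -2, 1, -10] = -10.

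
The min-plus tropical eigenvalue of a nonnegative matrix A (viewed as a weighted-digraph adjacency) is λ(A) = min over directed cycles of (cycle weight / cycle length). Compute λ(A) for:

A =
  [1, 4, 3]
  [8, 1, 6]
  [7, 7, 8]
λ(A) = 1

Enumerate directed cycles and compute their means (weight / length). Sample:
  cycle 0 → 0: weight = 1, length = 1, mean = 1/1 ≈ 1.000
  cycle 1 → 1: weight = 1, length = 1, mean = 1/1 ≈ 1.000
  cycle 2 → 2: weight = 8, length = 1, mean = 8/1 ≈ 8.000
  cycle 0 → 1 → 0: weight = 12, length = 2, mean = 12/2 ≈ 6.000
  cycle 0 → 2 → 0: weight = 10, length = 2, mean = 10/2 ≈ 5.000
  cycle 1 → 0 → 1: weight = 12, length = 2, mean = 12/2 ≈ 6.000
Minimum mean = 1.000, attained e.g. along the cycle 0 → 0 with weight 1 and length 1. So λ(A) = 1/1 = 1.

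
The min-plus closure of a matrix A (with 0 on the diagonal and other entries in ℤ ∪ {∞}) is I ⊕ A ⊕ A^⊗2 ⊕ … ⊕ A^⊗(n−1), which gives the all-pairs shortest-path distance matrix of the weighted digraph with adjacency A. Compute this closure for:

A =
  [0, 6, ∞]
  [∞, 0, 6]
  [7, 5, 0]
Closure =
  [0, 6, 12]
  [13, 0, 6]
  [7, 5, 0]

This is the Floyd-Warshall all-pairs shortest-path computation. For each intermediate vertex k = 0, 1, …, 2, update dist[i][j] ← min(dist[i][j], dist[i][k] + dist[k][j]). The final matrix gives, for each (i, j), the minimum total weight of any directed path from i to j (possibly empty when i = j).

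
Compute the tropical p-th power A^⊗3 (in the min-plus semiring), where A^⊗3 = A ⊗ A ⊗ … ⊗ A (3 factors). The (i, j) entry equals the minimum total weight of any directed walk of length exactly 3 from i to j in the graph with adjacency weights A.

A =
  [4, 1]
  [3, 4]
A^⊗3 =
  [8, 5]
  [7, 8]

Each entry (A^⊗3)_ij equals the minimum over all length-3 walks i = v_0 → v_1 → … → v_3 = j of Σ_t A[v_t][v_{t+1}]. For example, for (i, j) = (0, 1) we minimise over 4 possible intermediate vertex sequences; the minimum is 5, attained along the walk 0 → 1 → 0 → 1.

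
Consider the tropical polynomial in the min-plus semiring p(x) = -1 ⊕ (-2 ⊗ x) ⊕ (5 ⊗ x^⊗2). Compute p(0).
p(0) = -2

A tropical monomial a ⊗ x^⊗i evaluates to a + i · x. Evaluating each term at x = 0:
  Term 0 contributes -1 + 0 · 0 = -1
  Term 1 contributes -2 + 1 · 0 = -2
  Term 2 contributes 5 + 2 · 0 = 5
p(0) = ⊕ of these = min[-1, -2, 5] = -2.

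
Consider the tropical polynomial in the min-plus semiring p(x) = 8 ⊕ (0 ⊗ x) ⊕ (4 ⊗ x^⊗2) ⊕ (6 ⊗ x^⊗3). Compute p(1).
p(1) = 1

A tropical monomial a ⊗ x^⊗i evaluates to a + i · x. Evaluating each term at x = 1:
  Term 0 contributes 8 + 0 · 1 = 8
  Term 1 contributes 0 + 1 · 1 = 1
  Term 2 contributes 4 + 2 · 1 = 6
  Term 3 contributes 6 + 3 · 1 = 9
p(1) = ⊕ of these = min[8, 1, 6, 9] = 1.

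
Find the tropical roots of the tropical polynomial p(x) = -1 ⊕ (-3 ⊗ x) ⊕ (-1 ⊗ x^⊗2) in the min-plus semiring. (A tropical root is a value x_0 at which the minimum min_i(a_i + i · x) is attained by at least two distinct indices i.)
Roots: {-2, 2}

Each tropical root is a break point of the lower envelope of the lines y = a_i + i · x (there are 3 lines, with slopes 0, 1, ..., 2). Only the lines that attain the minimum somewhere contribute to roots; other lines are dominated. Here the surviving (envelope) indices are i = 2, i = 1, i = 0.
Intersections between consecutive envelope lines give the roots: for adjacent envelope indices i < j the intersection is x = (a_i − a_j) / (j − i). Reading off the sorted break points: {-2, 2}.
Verification: at each break x_0, at least two indices attain the minimum of min_i(a_i + i · x_0).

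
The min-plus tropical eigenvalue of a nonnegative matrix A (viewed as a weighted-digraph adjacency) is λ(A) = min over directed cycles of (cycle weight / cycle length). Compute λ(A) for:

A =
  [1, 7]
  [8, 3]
λ(A) = 1

Enumerate directed cycles and compute their means (weight / length). Sample:
  cycle 0 → 0: weight = 1, length = 1, mean = 1/1 ≈ 1.000
  cycle 1 → 1: weight = 3, length = 1, mean = 3/1 ≈ 3.000
  cycle 0 → 1 → 0: weight = 15, length = 2, mean = 15/2 ≈ 7.500
  cycle 1 → 0 → 1: weight = 15, length = 2, mean = 15/2 ≈ 7.500
Minimum mean = 1.000, attained e.g. along the cycle 0 → 0 with weight 1 and length 1. So λ(A) = 1/1 = 1.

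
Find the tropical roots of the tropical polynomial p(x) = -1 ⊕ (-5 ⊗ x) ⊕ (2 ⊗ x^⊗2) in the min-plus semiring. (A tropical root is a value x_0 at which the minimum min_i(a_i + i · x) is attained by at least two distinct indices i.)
Roots: {-7, 4}

Each tropical root is a break point of the lower envelope of the lines y = a_i + i · x (there are 3 lines, with slopes 0, 1, ..., 2). Only the lines that attain the minimum somewhere contribute to roots; other lines are dominated. Here the surviving (envelope) indices are i = 2, i = 1, i = 0.
Intersections between consecutive envelope lines give the roots: for adjacent envelope indices i < j the intersection is x = (a_i − a_j) / (j − i). Reading off the sorted break points: {-7, 4}.
Verification: at each break x_0, at least two indices attain the minimum of min_i(a_i + i · x_0).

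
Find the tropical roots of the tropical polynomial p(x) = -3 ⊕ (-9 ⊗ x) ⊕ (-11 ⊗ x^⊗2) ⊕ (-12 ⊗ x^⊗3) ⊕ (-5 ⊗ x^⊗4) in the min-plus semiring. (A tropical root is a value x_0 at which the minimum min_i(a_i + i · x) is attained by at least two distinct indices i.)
Roots: {-7, 1, 2, 6}

Each tropical root is a break point of the lower envelope of the lines y = a_i + i · x (there are 5 lines, with slopes 0, 1, ..., 4). Only the lines that attain the minimum somewhere contribute to roots; other lines are dominated. Here the surviving (envelope) indices are i = 4, i = 3, i = 2, i = 1, i = 0.
Intersections between consecutive envelope lines give the roots: for adjacent envelope indices i < j the intersection is x = (a_i − a_j) / (j − i). Reading off the sorted break points: {-7, 1, 2, 6}.
Verification: at each break x_0, at least two indices attain the minimum of min_i(a_i + i · x_0).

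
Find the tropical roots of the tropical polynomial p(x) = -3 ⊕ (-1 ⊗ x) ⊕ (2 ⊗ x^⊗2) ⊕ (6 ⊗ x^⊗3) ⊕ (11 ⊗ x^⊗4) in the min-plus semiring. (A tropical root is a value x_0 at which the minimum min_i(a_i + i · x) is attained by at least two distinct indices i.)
Roots: {-5, -4, -3, -2}

Each tropical root is a break point of the lower envelope of the lines y = a_i + i · x (there are 5 lines, with slopes 0, 1, ..., 4). Only the lines that attain the minimum somewhere contribute to roots; other lines are dominated. Here the surviving (envelope) indices are i = 4, i = 3, i = 2, i = 1, i = 0.
Intersections between consecutive envelope lines give the roots: for adjacent envelope indices i < j the intersection is x = (a_i − a_j) / (j − i). Reading off the sorted break points: {-5, -4, -3, -2}.
Verification: at each break x_0, at least two indices attain the minimum of min_i(a_i + i · x_0).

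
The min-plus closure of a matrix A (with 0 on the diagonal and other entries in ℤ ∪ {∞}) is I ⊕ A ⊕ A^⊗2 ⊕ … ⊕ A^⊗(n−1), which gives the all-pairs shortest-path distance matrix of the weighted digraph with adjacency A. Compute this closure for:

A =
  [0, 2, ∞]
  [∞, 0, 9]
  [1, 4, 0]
Closure =
  [0, 2, 11]
  [10, 0, 9]
  [1, 3, 0]

This is the Floyd-Warshall all-pairs shortest-path computation. For each intermediate vertex k = 0, 1, …, 2, update dist[i][j] ← min(dist[i][j], dist[i][k] + dist[k][j]). The final matrix gives, for each (i, j), the minimum total weight of any directed path from i to j (possibly empty when i = j).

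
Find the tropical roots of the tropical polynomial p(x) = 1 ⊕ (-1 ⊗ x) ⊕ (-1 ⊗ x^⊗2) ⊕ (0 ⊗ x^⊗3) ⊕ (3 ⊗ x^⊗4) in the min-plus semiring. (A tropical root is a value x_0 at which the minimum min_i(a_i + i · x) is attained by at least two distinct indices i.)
Roots: {-3, -1, 0, 2}

Each tropical root is a break point of the lower envelope of the lines y = a_i + i · x (there are 5 lines, with slopes 0, 1, ..., 4). Only the lines that attain the minimum somewhere contribute to roots; other lines are dominated. Here the surviving (envelope) indices are i = 4, i = 3, i = 2, i = 1, i = 0.
Intersections between consecutive envelope lines give the roots: for adjacent envelope indices i < j the intersection is x = (a_i − a_j) / (j − i). Reading off the sorted break points: {-3, -1, 0, 2}.
Verification: at each break x_0, at least two indices attain the minimum of min_i(a_i + i · x_0).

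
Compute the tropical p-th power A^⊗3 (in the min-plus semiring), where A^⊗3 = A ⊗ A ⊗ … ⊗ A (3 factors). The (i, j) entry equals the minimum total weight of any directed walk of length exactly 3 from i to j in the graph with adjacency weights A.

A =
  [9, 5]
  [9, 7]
A^⊗3 =
  [21, 19]
  [23, 21]

Each entry (A^⊗3)_ij equals the minimum over all length-3 walks i = v_0 → v_1 → … → v_3 = j of Σ_t A[v_t][v_{t+1}]. For example, for (i, j) = (0, 1) we minimise over 4 possible intermediate vertex sequences; the minimum is 19, attained along the walk 0 → 1 → 0 → 1.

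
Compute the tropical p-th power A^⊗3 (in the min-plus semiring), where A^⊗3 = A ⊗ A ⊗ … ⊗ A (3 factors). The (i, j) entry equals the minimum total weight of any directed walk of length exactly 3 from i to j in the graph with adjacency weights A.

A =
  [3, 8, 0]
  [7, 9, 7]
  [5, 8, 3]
A^⊗3 =
  [8, 11, 5]
  [12, 15, 10]
  [10, 13, 8]

Each entry (A^⊗3)_ij equals the minimum over all length-3 walks i = v_0 → v_1 → … → v_3 = j of Σ_t A[v_t][v_{t+1}]. For example, for (i, j) = (0, 2) we minimise over 9 possible intermediate vertex sequences; the minimum is 5, attained along the walk 0 → 2 → 0 → 2.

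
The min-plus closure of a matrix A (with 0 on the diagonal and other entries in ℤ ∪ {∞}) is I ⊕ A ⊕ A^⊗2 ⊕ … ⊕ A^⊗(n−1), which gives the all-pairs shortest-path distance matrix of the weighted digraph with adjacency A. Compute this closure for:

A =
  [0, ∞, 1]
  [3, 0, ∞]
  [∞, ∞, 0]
Closure =
  [0, ∞, 1]
  [3, 0, 4]
  [∞, ∞, 0]

This is the Floyd-Warshall all-pairs shortest-path computation. For each intermediate vertex k = 0, 1, …, 2, update dist[i][j] ← min(dist[i][j], dist[i][k] + dist[k][j]). The final matrix gives, for each (i, j), the minimum total weight of any directed path from i to j (possibly empty when i = j).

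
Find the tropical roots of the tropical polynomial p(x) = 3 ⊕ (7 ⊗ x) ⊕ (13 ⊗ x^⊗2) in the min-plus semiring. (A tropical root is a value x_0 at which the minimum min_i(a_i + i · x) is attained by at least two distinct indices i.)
Roots: {-6, -4}

Each tropical root is a break point of the lower envelope of the lines y = a_i + i · x (there are 3 lines, with slopes 0, 1, ..., 2). Only the lines that attain the minimum somewhere contribute to roots; other lines are dominated. Here the surviving (envelope) indices are i = 2, i = 1, i = 0.
Intersections between consecutive envelope lines give the roots: for adjacent envelope indices i < j the intersection is x = (a_i − a_j) / (j − i). Reading off the sorted break points: {-6, -4}.
Verification: at each break x_0, at least two indices attain the minimum of min_i(a_i + i · x_0).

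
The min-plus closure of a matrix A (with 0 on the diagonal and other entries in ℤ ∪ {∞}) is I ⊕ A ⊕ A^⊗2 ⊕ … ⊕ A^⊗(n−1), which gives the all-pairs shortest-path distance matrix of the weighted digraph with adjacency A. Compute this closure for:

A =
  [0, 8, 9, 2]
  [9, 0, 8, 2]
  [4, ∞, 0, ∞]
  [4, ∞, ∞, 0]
Closure =
  [0, 8, 9, 2]
  [6, 0, 8, 2]
  [4, 12, 0, 6]
  [4, 12, 13, 0]

This is the Floyd-Warshall all-pairs shortest-path computation. For each intermediate vertex k = 0, 1, …, 3, update dist[i][j] ← min(dist[i][j], dist[i][k] + dist[k][j]). The final matrix gives, for each (i, j), the minimum total weight of any directed path from i to j (possibly empty when i = j).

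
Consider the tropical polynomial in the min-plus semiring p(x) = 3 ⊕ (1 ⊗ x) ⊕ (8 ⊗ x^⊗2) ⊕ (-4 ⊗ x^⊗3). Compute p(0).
p(0) = -4

A tropical monomial a ⊗ x^⊗i evaluates to a + i · x. Evaluating each term at x = 0:
  Term 0 contributes 3 + 0 · 0 = 3
  Term 1 contributes 1 + 1 · 0 = 1
  Term 2 contributes 8 + 2 · 0 = 8
  Term 3 contributes -4 + 3 · 0 = -4
p(0) = ⊕ of these = min[3, 1, 8, -4] = -4.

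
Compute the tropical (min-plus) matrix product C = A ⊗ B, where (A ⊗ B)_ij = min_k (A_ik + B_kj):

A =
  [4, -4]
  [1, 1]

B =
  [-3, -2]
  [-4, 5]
A ⊗ B =
  [-8, 1]
  [-3, -1]

Apply the min-plus product entry-by-entry:
  C[0][0] = min over k of (A[0][0] + B[0][0] = 4 + -3 = 1, A[0][1] + B[1][0] = -4 + -4 = -8) = -8 (attained at k = 1)
  C[0][1] = min over k of (A[0][0] + B[0][1] = 4 + -2 = 2, A[0][1] + B[1][1] = -4 + 5 = 1) = 1 (attained at k = 1)
  C[1][0] = min over k of (A[1][0] + B[0][0] = 1 + -3 = -2, A[1][1] + B[1][0] = 1 + -4 = -3) = -3 (attained at k = 1)
  C[1][1] = min over k of (A[1][0] + B[0][1] = 1 + -2 = -1, A[1][1] + B[1][1] = 1 + 5 = 6) = -1 (attained at k = 0)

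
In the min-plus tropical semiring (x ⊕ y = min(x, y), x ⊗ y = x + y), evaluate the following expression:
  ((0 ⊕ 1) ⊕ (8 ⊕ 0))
((0 ⊕ 1) ⊕ (8 ⊕ 0)) = 0

Expand innermost to outermost. Recall ⊕ takes the minimum of its arguments and ⊗ takes their sum. Working out the expression ((0 ⊕ 1) ⊕ (8 ⊕ 0)) gives 0.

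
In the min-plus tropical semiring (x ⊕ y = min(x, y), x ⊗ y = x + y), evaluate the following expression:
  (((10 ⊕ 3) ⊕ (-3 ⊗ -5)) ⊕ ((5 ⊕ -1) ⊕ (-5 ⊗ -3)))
(((10 ⊕ 3) ⊕ (-3 ⊗ -5)) ⊕ ((5 ⊕ -1) ⊕ (-5 ⊗ -3))) = -8

Expand innermost to outermost. Recall ⊕ takes the minimum of its arguments and ⊗ takes their sum. Working out the expression (((10 ⊕ 3) ⊕ (-3 ⊗ -5)) ⊕ ((5 ⊕ -1) ⊕ (-5 ⊗ -3))) gives -8.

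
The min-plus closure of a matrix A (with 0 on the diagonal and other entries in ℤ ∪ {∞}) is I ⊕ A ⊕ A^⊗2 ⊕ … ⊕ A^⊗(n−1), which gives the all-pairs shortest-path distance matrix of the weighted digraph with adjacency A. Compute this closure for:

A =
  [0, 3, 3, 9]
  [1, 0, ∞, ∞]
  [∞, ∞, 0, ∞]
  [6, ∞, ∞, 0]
Closure =
  [0, 3, 3, 9]
  [1, 0, 4, 10]
  [∞, ∞, 0, ∞]
  [6, 9, 9, 0]

This is the Floyd-Warshall all-pairs shortest-path computation. For each intermediate vertex k = 0, 1, …, 3, update dist[i][j] ← min(dist[i][j], dist[i][k] + dist[k][j]). The final matrix gives, for each (i, j), the minimum total weight of any directed path from i to j (possibly empty when i = j).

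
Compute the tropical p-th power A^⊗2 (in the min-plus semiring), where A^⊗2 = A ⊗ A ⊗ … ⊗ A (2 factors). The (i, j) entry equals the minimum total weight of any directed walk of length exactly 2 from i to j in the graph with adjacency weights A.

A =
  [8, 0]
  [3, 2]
A^⊗2 =
  [3, 2]
  [5, 3]

Each entry (A^⊗2)_ij equals the minimum over all length-2 walks i = v_0 → v_1 → … → v_2 = j of Σ_t A[v_t][v_{t+1}]. For example, for (i, j) = (0, 1) we minimise over 2 possible intermediate vertex sequences; the minimum is 2, attained along the walk 0 → 1 → 1.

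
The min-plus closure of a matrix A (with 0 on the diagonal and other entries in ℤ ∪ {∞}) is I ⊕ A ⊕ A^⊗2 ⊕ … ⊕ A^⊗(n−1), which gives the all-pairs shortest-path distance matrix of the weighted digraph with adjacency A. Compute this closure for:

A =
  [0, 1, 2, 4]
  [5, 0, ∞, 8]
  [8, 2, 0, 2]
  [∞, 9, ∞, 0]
Closure =
  [0, 1, 2, 4]
  [5, 0, 7, 8]
  [7, 2, 0, 2]
  [14, 9, 16, 0]

This is the Floyd-Warshall all-pairs shortest-path computation. For each intermediate vertex k = 0, 1, …, 3, update dist[i][j] ← min(dist[i][j], dist[i][k] + dist[k][j]). The final matrix gives, for each (i, j), the minimum total weight of any directed path from i to j (possibly empty when i = j).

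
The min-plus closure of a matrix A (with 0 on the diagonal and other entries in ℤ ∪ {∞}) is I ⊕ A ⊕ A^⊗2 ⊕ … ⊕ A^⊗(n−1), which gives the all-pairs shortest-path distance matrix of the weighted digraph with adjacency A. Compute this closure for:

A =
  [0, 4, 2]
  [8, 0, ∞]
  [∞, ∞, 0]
Closure =
  [0, 4, 2]
  [8, 0, 10]
  [∞, ∞, 0]

This is the Floyd-Warshall all-pairs shortest-path computation. For each intermediate vertex k = 0, 1, …, 2, update dist[i][j] ← min(dist[i][j], dist[i][k] + dist[k][j]). The final matrix gives, for each (i, j), the minimum total weight of any directed path from i to j (possibly empty when i = j).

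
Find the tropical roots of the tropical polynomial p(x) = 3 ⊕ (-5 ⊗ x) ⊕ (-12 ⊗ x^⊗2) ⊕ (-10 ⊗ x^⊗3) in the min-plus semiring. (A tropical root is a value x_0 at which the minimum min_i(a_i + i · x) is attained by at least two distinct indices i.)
Roots: {-2, 7, 8}

Each tropical root is a break point of the lower envelope of the lines y = a_i + i · x (there are 4 lines, with slopes 0, 1, ..., 3). Only the lines that attain the minimum somewhere contribute to roots; other lines are dominated. Here the surviving (envelope) indices are i = 3, i = 2, i = 1, i = 0.
Intersections between consecutive envelope lines give the roots: for adjacent envelope indices i < j the intersection is x = (a_i − a_j) / (j − i). Reading off the sorted break points: {-2, 7, 8}.
Verification: at each break x_0, at least two indices attain the minimum of min_i(a_i + i · x_0).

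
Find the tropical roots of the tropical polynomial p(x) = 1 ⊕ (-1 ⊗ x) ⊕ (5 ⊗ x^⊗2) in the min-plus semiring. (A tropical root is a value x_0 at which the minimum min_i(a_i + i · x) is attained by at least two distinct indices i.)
Roots: {-6, 2}

Each tropical root is a break point of the lower envelope of the lines y = a_i + i · x (there are 3 lines, with slopes 0, 1, ..., 2). Only the lines that attain the minimum somewhere contribute to roots; other lines are dominated. Here the surviving (envelope) indices are i = 2, i = 1, i = 0.
Intersections between consecutive envelope lines give the roots: for adjacent envelope indices i < j the intersection is x = (a_i − a_j) / (j − i). Reading off the sorted break points: {-6, 2}.
Verification: at each break x_0, at least two indices attain the minimum of min_i(a_i + i · x_0).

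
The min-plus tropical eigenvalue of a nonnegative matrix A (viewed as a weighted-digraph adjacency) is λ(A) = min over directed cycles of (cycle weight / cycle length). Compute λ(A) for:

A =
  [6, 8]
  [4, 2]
λ(A) = 2

Enumerate directed cycles and compute their means (weight / length). Sample:
  cycle 0 → 0: weight = 6, length = 1, mean = 6/1 ≈ 6.000
  cycle 1 → 1: weight = 2, length = 1, mean = 2/1 ≈ 2.000
  cycle 0 → 1 → 0: weight = 12, length = 2, mean = 12/2 ≈ 6.000
  cycle 1 → 0 → 1: weight = 12, length = 2, mean = 12/2 ≈ 6.000
Minimum mean = 2.000, attained e.g. along the cycle 1 → 1 with weight 2 and length 1. So λ(A) = 2/1 = 2.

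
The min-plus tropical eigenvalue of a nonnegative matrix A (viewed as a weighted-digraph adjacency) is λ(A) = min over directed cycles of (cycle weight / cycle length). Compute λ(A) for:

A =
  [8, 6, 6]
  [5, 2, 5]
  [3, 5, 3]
λ(A) = 2

Enumerate directed cycles and compute their means (weight / length). Sample:
  cycle 0 → 0: weight = 8, length = 1, mean = 8/1 ≈ 8.000
  cycle 1 → 1: weight = 2, length = 1, mean = 2/1 ≈ 2.000
  cycle 2 → 2: weight = 3, length = 1, mean = 3/1 ≈ 3.000
  cycle 0 → 1 → 0: weight = 11, length = 2, mean = 11/2 ≈ 5.500
  cycle 0 → 2 → 0: weight = 9, length = 2, mean = 9/2 ≈ 4.500
  cycle 1 → 0 → 1: weight = 11, length = 2, mean = 11/2 ≈ 5.500
Minimum mean = 2.000, attained e.g. along the cycle 1 → 1 with weight 2 and length 1. So λ(A) = 2/1 = 2.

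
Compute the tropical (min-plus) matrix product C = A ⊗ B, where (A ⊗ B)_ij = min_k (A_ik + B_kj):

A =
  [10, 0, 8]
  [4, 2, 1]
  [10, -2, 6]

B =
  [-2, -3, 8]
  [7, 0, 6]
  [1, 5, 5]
A ⊗ B =
  [7, 0, 6]
  [2, 1, 6]
  [5, -2, 4]

Apply the min-plus product entry-by-entry:
  C[0][0] = min over k of (A[0][0] + B[0][0] = 10 + -2 = 8, A[0][1] + B[1][0] = 0 + 7 = 7, A[0][2] + B[2][0] = 8 + 1 = 9) = 7 (attained at k = 1)
  C[0][1] = min over k of (A[0][0] + B[0][1] = 10 + -3 = 7, A[0][1] + B[1][1] = 0 + 0 = 0, A[0][2] + B[2][1] = 8 + 5 = 13) = 0 (attained at k = 1)
  C[0][2] = min over k of (A[0][0] + B[0][2] = 10 + 8 = 18, A[0][1] + B[1][2] = 0 + 6 = 6, A[0][2] + B[2][2] = 8 + 5 = 13) = 6 (attained at k = 1)
  C[1][0] = min over k of (A[1][0] + B[0][0] = 4 + -2 = 2, A[1][1] + B[1][0] = 2 + 7 = 9, A[1][2] + B[2][0] = 1 + 1 = 2) = 2 (attained at k = 0)
  C[1][1] = min over k of (A[1][0] + B[0][1] = 4 + -3 = 1, A[1][1] + B[1][1] = 2 + 0 = 2, A[1][2] + B[2][1] = 1 + 5 = 6) = 1 (attained at k = 0)
  C[1][2] = min over k of (A[1][0] + B[0][2] = 4 + 8 = 12, A[1][1] + B[1][2] = 2 + 6 = 8, A[1][2] + B[2][2] = 1 + 5 = 6) = 6 (attained at k = 2)
  C[2][0] = min over k of (A[2][0] + B[0][0] = 10 + -2 = 8, A[2][1] + B[1][0] = -2 + 7 = 5, A[2][2] + B[2][0] = 6 + 1 = 7) = 5 (attained at k = 1)
  C[2][1] = min over k of (A[2][0] + B[0][1] = 10 + -3 = 7, A[2][1] + B[1][1] = -2 + 0 = -2, A[2][2] + B[2][1] = 6 + 5 = 11) = -2 (attained at k = 1)
  C[2][2] = min over k of (A[2][0] + B[0][2] = 10 + 8 = 18, A[2][1] + B[1][2] = -2 + 6 = 4, A[2][2] + B[2][2] = 6 + 5 = 11) = 4 (attained at k = 1)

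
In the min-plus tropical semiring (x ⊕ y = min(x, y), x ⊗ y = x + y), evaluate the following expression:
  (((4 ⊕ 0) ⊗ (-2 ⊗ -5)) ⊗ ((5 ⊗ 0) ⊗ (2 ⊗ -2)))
(((4 ⊕ 0) ⊗ (-2 ⊗ -5)) ⊗ ((5 ⊗ 0) ⊗ (2 ⊗ -2))) = -2

Expand innermost to outermost. Recall ⊕ takes the minimum of its arguments and ⊗ takes their sum. Working out the expression (((4 ⊕ 0) ⊗ (-2 ⊗ -5)) ⊗ ((5 ⊗ 0) ⊗ (2 ⊗ -2))) gives -2.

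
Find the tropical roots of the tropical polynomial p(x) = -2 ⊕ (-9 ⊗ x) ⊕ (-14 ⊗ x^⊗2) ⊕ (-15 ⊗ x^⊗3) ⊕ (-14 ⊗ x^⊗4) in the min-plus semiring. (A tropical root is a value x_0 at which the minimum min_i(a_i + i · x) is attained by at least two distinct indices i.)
Roots: {-1, 1, 5, 7}

Each tropical root is a break point of the lower envelope of the lines y = a_i + i · x (there are 5 lines, with slopes 0, 1, ..., 4). Only the lines that attain the minimum somewhere contribute to roots; other lines are dominated. Here the surviving (envelope) indices are i = 4, i = 3, i = 2, i = 1, i = 0.
Intersections between consecutive envelope lines give the roots: for adjacent envelope indices i < j the intersection is x = (a_i − a_j) / (j − i). Reading off the sorted break points: {-1, 1, 5, 7}.
Verification: at each break x_0, at least two indices attain the minimum of min_i(a_i + i · x_0).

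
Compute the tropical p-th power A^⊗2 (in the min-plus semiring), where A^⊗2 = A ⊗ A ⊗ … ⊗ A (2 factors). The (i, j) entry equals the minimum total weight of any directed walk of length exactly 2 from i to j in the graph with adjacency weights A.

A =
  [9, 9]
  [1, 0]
A^⊗2 =
  [10, 9]
  [1, 0]

Each entry (A^⊗2)_ij equals the minimum over all length-2 walks i = v_0 → v_1 → … → v_2 = j of Σ_t A[v_t][v_{t+1}]. For example, for (i, j) = (0, 1) we minimise over 2 possible intermediate vertex sequences; the minimum is 9, attained along the walk 0 → 1 → 1.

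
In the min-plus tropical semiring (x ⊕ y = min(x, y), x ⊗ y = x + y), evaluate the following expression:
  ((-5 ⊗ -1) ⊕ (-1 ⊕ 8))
((-5 ⊗ -1) ⊕ (-1 ⊕ 8)) = -6

Expand innermost to outermost. Recall ⊕ takes the minimum of its arguments and ⊗ takes their sum. Working out the expression ((-5 ⊗ -1) ⊕ (-1 ⊕ 8)) gives -6.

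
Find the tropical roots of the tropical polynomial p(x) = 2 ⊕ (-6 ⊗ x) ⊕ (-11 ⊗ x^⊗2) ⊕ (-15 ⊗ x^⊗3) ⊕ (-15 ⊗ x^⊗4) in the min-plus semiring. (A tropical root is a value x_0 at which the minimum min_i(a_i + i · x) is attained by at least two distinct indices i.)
Roots: {0, 4, 5, 8}

Each tropical root is a break point of the lower envelope of the lines y = a_i + i · x (there are 5 lines, with slopes 0, 1, ..., 4). Only the lines that attain the minimum somewhere contribute to roots; other lines are dominated. Here the surviving (envelope) indices are i = 4, i = 3, i = 2, i = 1, i = 0.
Intersections between consecutive envelope lines give the roots: for adjacent envelope indices i < j the intersection is x = (a_i − a_j) / (j − i). Reading off the sorted break points: {0, 4, 5, 8}.
Verification: at each break x_0, at least two indices attain the minimum of min_i(a_i + i · x_0).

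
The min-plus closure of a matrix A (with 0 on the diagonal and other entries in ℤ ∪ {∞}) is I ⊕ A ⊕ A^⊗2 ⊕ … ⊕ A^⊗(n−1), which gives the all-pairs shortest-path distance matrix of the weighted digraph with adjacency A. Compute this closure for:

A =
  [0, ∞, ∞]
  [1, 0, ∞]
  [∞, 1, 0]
Closure =
  [0, ∞, ∞]
  [1, 0, ∞]
  [2, 1, 0]

This is the Floyd-Warshall all-pairs shortest-path computation. For each intermediate vertex k = 0, 1, …, 2, update dist[i][j] ← min(dist[i][j], dist[i][k] + dist[k][j]). The final matrix gives, for each (i, j), the minimum total weight of any directed path from i to j (possibly empty when i = j).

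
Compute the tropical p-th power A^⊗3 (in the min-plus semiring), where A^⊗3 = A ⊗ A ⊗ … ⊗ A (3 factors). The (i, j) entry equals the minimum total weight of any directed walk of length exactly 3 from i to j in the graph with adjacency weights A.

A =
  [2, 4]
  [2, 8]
A^⊗3 =
  [6, 8]
  [6, 8]

Each entry (A^⊗3)_ij equals the minimum over all length-3 walks i = v_0 → v_1 → … → v_3 = j of Σ_t A[v_t][v_{t+1}]. For example, for (i, j) = (0, 1) we minimise over 4 possible intermediate vertex sequences; the minimum is 8, attained along the walk 0 → 0 → 0 → 1.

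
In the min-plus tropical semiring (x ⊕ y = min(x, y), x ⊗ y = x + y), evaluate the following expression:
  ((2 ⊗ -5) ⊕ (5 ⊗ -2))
((2 ⊗ -5) ⊕ (5 ⊗ -2)) = -3

Expand innermost to outermost. Recall ⊕ takes the minimum of its arguments and ⊗ takes their sum. Working out the expression ((2 ⊗ -5) ⊕ (5 ⊗ -2)) gives -3.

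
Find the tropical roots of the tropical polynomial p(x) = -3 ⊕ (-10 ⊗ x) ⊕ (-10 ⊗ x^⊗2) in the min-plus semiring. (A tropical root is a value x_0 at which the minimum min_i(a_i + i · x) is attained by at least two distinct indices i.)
Roots: {0, 7}

Each tropical root is a break point of the lower envelope of the lines y = a_i + i · x (there are 3 lines, with slopes 0, 1, ..., 2). Only the lines that attain the minimum somewhere contribute to roots; other lines are dominated. Here the surviving (envelope) indices are i = 2, i = 1, i = 0.
Intersections between consecutive envelope lines give the roots: for adjacent envelope indices i < j the intersection is x = (a_i − a_j) / (j − i). Reading off the sorted break points: {0, 7}.
Verification: at each break x_0, at least two indices attain the minimum of min_i(a_i + i · x_0).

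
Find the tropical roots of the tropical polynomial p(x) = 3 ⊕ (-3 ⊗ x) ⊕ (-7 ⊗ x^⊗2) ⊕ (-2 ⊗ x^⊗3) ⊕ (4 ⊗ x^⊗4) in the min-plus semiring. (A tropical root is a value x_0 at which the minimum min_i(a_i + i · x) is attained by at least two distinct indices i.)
Roots: {-6, -5, 4, 6}

Each tropical root is a break point of the lower envelope of the lines y = a_i + i · x (there are 5 lines, with slopes 0, 1, ..., 4). Only the lines that attain the minimum somewhere contribute to roots; other lines are dominated. Here the surviving (envelope) indices are i = 4, i = 3, i = 2, i = 1, i = 0.
Intersections between consecutive envelope lines give the roots: for adjacent envelope indices i < j the intersection is x = (a_i − a_j) / (j − i). Reading off the sorted break points: {-6, -5, 4, 6}.
Verification: at each break x_0, at least two indices attain the minimum of min_i(a_i + i · x_0).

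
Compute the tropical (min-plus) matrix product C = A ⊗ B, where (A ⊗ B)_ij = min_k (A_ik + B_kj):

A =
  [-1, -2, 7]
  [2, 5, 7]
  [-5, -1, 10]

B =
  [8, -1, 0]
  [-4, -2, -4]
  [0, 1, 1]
A ⊗ B =
  [-6, -4, -6]
  [1, 1, 1]
  [-5, -6, -5]

Apply the min-plus product entry-by-entry:
  C[0][0] = min over k of (A[0][0] + B[0][0] = -1 + 8 = 7, A[0][1] + B[1][0] = -2 + -4 = -6, A[0][2] + B[2][0] = 7 + 0 = 7) = -6 (attained at k = 1)
  C[0][1] = min over k of (A[0][0] + B[0][1] = -1 + -1 = -2, A[0][1] + B[1][1] = -2 + -2 = -4, A[0][2] + B[2][1] = 7 + 1 = 8) = -4 (attained at k = 1)
  C[0][2] = min over k of (A[0][0] + B[0][2] = -1 + 0 = -1, A[0][1] + B[1][2] = -2 + -4 = -6, A[0][2] + B[2][2] = 7 + 1 = 8) = -6 (attained at k = 1)
  C[1][0] = min over k of (A[1][0] + B[0][0] = 2 + 8 = 10, A[1][1] + B[1][0] = 5 + -4 = 1, A[1][2] + B[2][0] = 7 + 0 = 7) = 1 (attained at k = 1)
  C[1][1] = min over k of (A[1][0] + B[0][1] = 2 + -1 = 1, A[1][1] + B[1][1] = 5 + -2 = 3, A[1][2] + B[2][1] = 7 + 1 = 8) = 1 (attained at k = 0)
  C[1][2] = min over k of (A[1][0] + B[0][2] = 2 + 0 = 2, A[1][1] + B[1][2] = 5 + -4 = 1, A[1][2] + B[2][2] = 7 + 1 = 8) = 1 (attained at k = 1)
  C[2][0] = min over k of (A[2][0] + B[0][0] = -5 + 8 = 3, A[2][1] + B[1][0] = -1 + -4 = -5, A[2][2] + B[2][0] = 10 + 0 = 10) = -5 (attained at k = 1)
  C[2][1] = min over k of (A[2][0] + B[0][1] = -5 + -1 = -6, A[2][1] + B[1][1] = -1 + -2 = -3, A[2][2] + B[2][1] = 10 + 1 = 11) = -6 (attained at k = 0)
  C[2][2] = min over k of (A[2][0] + B[0][2] = -5 + 0 = -5, A[2][1] + B[1][2] = -1 + -4 = -5, A[2][2] + B[2][2] = 10 + 1 = 11) = -5 (attained at k = 0)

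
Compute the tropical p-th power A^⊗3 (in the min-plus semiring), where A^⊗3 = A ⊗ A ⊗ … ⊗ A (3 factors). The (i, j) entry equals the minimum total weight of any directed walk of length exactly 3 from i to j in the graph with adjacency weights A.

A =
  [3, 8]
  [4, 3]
A^⊗3 =
  [9, 14]
  [10, 9]

Each entry (A^⊗3)_ij equals the minimum over all length-3 walks i = v_0 → v_1 → … → v_3 = j of Σ_t A[v_t][v_{t+1}]. For example, for (i, j) = (0, 1) we minimise over 4 possible intermediate vertex sequences; the minimum is 14, attained along the walk 0 → 0 → 0 → 1.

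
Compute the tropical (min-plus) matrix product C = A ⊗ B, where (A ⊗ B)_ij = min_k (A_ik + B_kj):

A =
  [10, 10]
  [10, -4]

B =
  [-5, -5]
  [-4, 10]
A ⊗ B =
  [5, 5]
  [-8, 5]

Apply the min-plus product entry-by-entry:
  C[0][0] = min over k of (A[0][0] + B[0][0] = 10 + -5 = 5, A[0][1] + B[1][0] = 10 + -4 = 6) = 5 (attained at k = 0)
  C[0][1] = min over k of (A[0][0] + B[0][1] = 10 + -5 = 5, A[0][1] + B[1][1] = 10 + 10 = 20) = 5 (attained at k = 0)
  C[1][0] = min over k of (A[1][0] + B[0][0] = 10 + -5 = 5, A[1][1] + B[1][0] = -4 + -4 = -8) = -8 (attained at k = 1)
  C[1][1] = min over k of (A[1][0] + B[0][1] = 10 + -5 = 5, A[1][1] + B[1][1] = -4 + 10 = 6) = 5 (attained at k = 0)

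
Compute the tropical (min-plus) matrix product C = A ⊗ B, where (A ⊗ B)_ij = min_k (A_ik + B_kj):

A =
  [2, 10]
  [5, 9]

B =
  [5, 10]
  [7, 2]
A ⊗ B =
  [7, 12]
  [10, 11]

Apply the min-plus product entry-by-entry:
  C[0][0] = min over k of (A[0][0] + B[0][0] = 2 + 5 = 7, A[0][1] + B[1][0] = 10 + 7 = 17) = 7 (attained at k = 0)
  C[0][1] = min over k of (A[0][0] + B[0][1] = 2 + 10 = 12, A[0][1] + B[1][1] = 10 + 2 = 12) = 12 (attained at k = 0)
  C[1][0] = min over k of (A[1][0] + B[0][0] = 5 + 5 = 10, A[1][1] + B[1][0] = 9 + 7 = 16) = 10 (attained at k = 0)
  C[1][1] = min over k of (A[1][0] + B[0][1] = 5 + 10 = 15, A[1][1] + B[1][1] = 9 + 2 = 11) = 11 (attained at k = 1)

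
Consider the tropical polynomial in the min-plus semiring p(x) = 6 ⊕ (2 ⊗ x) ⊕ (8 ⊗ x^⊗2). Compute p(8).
p(8) = 6

A tropical monomial a ⊗ x^⊗i evaluates to a + i · x. Evaluating each term at x = 8:
  Term 0 contributes 6 + 0 · 8 = 6
  Term 1 contributes 2 + 1 · 8 = 10
  Term 2 contributes 8 + 2 · 8 = 24
p(8) = ⊕ of these = min[6, 10, 24] = 6.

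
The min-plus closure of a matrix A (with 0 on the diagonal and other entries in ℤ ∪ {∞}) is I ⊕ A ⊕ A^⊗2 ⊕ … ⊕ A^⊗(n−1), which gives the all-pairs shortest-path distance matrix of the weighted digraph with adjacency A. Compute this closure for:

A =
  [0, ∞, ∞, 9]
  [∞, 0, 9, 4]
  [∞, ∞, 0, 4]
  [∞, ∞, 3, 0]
Closure =
  [0, ∞, 12, 9]
  [∞, 0, 7, 4]
  [∞, ∞, 0, 4]
  [∞, ∞, 3, 0]

This is the Floyd-Warshall all-pairs shortest-path computation. For each intermediate vertex k = 0, 1, …, 3, update dist[i][j] ← min(dist[i][j], dist[i][k] + dist[k][j]). The final matrix gives, for each (i, j), the minimum total weight of any directed path from i to j (possibly empty when i = j).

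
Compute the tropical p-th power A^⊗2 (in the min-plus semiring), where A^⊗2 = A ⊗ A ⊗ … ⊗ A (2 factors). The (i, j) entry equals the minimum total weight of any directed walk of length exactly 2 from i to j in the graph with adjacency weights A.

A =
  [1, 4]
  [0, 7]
A^⊗2 =
  [2, 5]
  [1, 4]

Each entry (A^⊗2)_ij equals the minimum over all length-2 walks i = v_0 → v_1 → … → v_2 = j of Σ_t A[v_t][v_{t+1}]. For example, for (i, j) = (0, 1) we minimise over 2 possible intermediate vertex sequences; the minimum is 5, attained along the walk 0 → 0 → 1.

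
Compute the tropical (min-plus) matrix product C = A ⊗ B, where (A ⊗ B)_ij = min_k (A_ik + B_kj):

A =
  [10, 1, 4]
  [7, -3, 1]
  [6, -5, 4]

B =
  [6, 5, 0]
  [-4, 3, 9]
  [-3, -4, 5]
A ⊗ B =
  [-3, 0, 9]
  [-7, -3, 6]
  [-9, -2, 4]

Apply the min-plus product entry-by-entry:
  C[0][0] = min over k of (A[0][0] + B[0][0] = 10 + 6 = 16, A[0][1] + B[1][0] = 1 + -4 = -3, A[0][2] + B[2][0] = 4 + -3 = 1) = -3 (attained at k = 1)
  C[0][1] = min over k of (A[0][0] + B[0][1] = 10 + 5 = 15, A[0][1] + B[1][1] = 1 + 3 = 4, A[0][2] + B[2][1] = 4 + -4 = 0) = 0 (attained at k = 2)
  C[0][2] = min over k of (A[0][0] + B[0][2] = 10 + 0 = 10, A[0][1] + B[1][2] = 1 + 9 = 10, A[0][2] + B[2][2] = 4 + 5 = 9) = 9 (attained at k = 2)
  C[1][0] = min over k of (A[1][0] + B[0][0] = 7 + 6 = 13, A[1][1] + B[1][0] = -3 + -4 = -7, A[1][2] + B[2][0] = 1 + -3 = -2) = -7 (attained at k = 1)
  C[1][1] = min over k of (A[1][0] + B[0][1] = 7 + 5 = 12, A[1][1] + B[1][1] = -3 + 3 = 0, A[1][2] + B[2][1] = 1 + -4 = -3) = -3 (attained at k = 2)
  C[1][2] = min over k of (A[1][0] + B[0][2] = 7 + 0 = 7, A[1][1] + B[1][2] = -3 + 9 = 6, A[1][2] + B[2][2] = 1 + 5 = 6) = 6 (attained at k = 1)
  C[2][0] = min over k of (A[2][0] + B[0][0] = 6 + 6 = 12, A[2][1] + B[1][0] = -5 + -4 = -9, A[2][2] + B[2][0] = 4 + -3 = 1) = -9 (attained at k = 1)
  C[2][1] = min over k of (A[2][0] + B[0][1] = 6 + 5 = 11, A[2][1] + B[1][1] = -5 + 3 = -2, A[2][2] + B[2][1] = 4 + -4 = 0) = -2 (attained at k = 1)
  C[2][2] = min over k of (A[2][0] + B[0][2] = 6 + 0 = 6, A[2][1] + B[1][2] = -5 + 9 = 4, A[2][2] + B[2][2] = 4 + 5 = 9) = 4 (attained at k = 1)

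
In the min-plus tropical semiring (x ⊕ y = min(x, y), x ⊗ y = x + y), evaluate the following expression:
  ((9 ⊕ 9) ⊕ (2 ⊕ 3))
((9 ⊕ 9) ⊕ (2 ⊕ 3)) = 2

Expand innermost to outermost. Recall ⊕ takes the minimum of its arguments and ⊗ takes their sum. Working out the expression ((9 ⊕ 9) ⊕ (2 ⊕ 3)) gives 2.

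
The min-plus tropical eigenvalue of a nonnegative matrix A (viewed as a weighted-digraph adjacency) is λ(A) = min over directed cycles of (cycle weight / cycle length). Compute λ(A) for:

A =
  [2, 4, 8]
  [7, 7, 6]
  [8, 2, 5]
λ(A) = 2

Enumerate directed cycles and compute their means (weight / length). Sample:
  cycle 0 → 0: weight = 2, length = 1, mean = 2/1 ≈ 2.000
  cycle 1 → 1: weight = 7, length = 1, mean = 7/1 ≈ 7.000
  cycle 2 → 2: weight = 5, length = 1, mean = 5/1 ≈ 5.000
  cycle 0 → 1 → 0: weight = 11, length = 2, mean = 11/2 ≈ 5.500
  cycle 0 → 2 → 0: weight = 16, length = 2, mean = 16/2 ≈ 8.000
  cycle 1 → 0 → 1: weight = 11, length = 2, mean = 11/2 ≈ 5.500
Minimum mean = 2.000, attained e.g. along the cycle 0 → 0 with weight 2 and length 1. So λ(A) = 2/1 = 2.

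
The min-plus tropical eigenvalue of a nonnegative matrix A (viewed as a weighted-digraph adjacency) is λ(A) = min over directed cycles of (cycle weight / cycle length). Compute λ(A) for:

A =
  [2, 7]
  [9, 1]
λ(A) = 1

Enumerate directed cycles and compute their means (weight / length). Sample:
  cycle 0 → 0: weight = 2, length = 1, mean = 2/1 ≈ 2.000
  cycle 1 → 1: weight = 1, length = 1, mean = 1/1 ≈ 1.000
  cycle 0 → 1 → 0: weight = 16, length = 2, mean = 16/2 ≈ 8.000
  cycle 1 → 0 → 1: weight = 16, length = 2, mean = 16/2 ≈ 8.000
Minimum mean = 1.000, attained e.g. along the cycle 1 → 1 with weight 1 and length 1. So λ(A) = 1/1 = 1.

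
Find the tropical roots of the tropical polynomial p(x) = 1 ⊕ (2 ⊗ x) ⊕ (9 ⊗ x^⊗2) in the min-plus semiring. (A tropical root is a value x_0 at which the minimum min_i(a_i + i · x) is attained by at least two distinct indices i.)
Roots: {-7, -1}

Each tropical root is a break point of the lower envelope of the lines y = a_i + i · x (there are 3 lines, with slopes 0, 1, ..., 2). Only the lines that attain the minimum somewhere contribute to roots; other lines are dominated. Here the surviving (envelope) indices are i = 2, i = 1, i = 0.
Intersections between consecutive envelope lines give the roots: for adjacent envelope indices i < j the intersection is x = (a_i − a_j) / (j − i). Reading off the sorted break points: {-7, -1}.
Verification: at each break x_0, at least two indices attain the minimum of min_i(a_i + i · x_0).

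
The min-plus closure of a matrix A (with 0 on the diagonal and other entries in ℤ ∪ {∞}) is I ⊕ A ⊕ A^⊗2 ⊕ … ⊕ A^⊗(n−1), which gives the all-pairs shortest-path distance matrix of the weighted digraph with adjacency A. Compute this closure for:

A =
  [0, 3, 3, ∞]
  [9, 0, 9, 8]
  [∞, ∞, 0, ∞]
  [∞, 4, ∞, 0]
Closure =
  [0, 3, 3, 11]
  [9, 0, 9, 8]
  [∞, ∞, 0, ∞]
  [13, 4, 13, 0]

This is the Floyd-Warshall all-pairs shortest-path computation. For each intermediate vertex k = 0, 1, …, 3, update dist[i][j] ← min(dist[i][j], dist[i][k] + dist[k][j]). The final matrix gives, for each (i, j), the minimum total weight of any directed path from i to j (possibly empty when i = j).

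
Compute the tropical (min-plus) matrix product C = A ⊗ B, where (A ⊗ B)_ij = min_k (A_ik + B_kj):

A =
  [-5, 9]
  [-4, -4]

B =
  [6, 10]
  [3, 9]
A ⊗ B =
  [1, 5]
  [-1, 5]

Apply the min-plus product entry-by-entry:
  C[0][0] = min over k of (A[0][0] + B[0][0] = -5 + 6 = 1, A[0][1] + B[1][0] = 9 + 3 = 12) = 1 (attained at k = 0)
  C[0][1] = min over k of (A[0][0] + B[0][1] = -5 + 10 = 5, A[0][1] + B[1][1] = 9 + 9 = 18) = 5 (attained at k = 0)
  C[1][0] = min over k of (A[1][0] + B[0][0] = -4 + 6 = 2, A[1][1] + B[1][0] = -4 + 3 = -1) = -1 (attained at k = 1)
  C[1][1] = min over k of (A[1][0] + B[0][1] = -4 + 10 = 6, A[1][1] + B[1][1] = -4 + 9 = 5) = 5 (attained at k = 1)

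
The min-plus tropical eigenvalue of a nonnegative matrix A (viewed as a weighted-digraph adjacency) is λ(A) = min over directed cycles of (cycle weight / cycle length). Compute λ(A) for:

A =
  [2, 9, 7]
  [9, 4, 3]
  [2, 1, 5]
λ(A) = 2

Enumerate directed cycles and compute their means (weight / length). Sample:
  cycle 0 → 0: weight = 2, length = 1, mean = 2/1 ≈ 2.000
  cycle 1 → 1: weight = 4, length = 1, mean = 4/1 ≈ 4.000
  cycle 2 → 2: weight = 5, length = 1, mean = 5/1 ≈ 5.000
  cycle 0 → 1 → 0: weight = 18, length = 2, mean = 18/2 ≈ 9.000
  cycle 0 → 2 → 0: weight = 9, length = 2, mean = 9/2 ≈ 4.500
  cycle 1 → 0 → 1: weight = 18, length = 2, mean = 18/2 ≈ 9.000
Minimum mean = 2.000, attained e.g. along the cycle 0 → 0 with weight 2 and length 1. So λ(A) = 2/1 = 2.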